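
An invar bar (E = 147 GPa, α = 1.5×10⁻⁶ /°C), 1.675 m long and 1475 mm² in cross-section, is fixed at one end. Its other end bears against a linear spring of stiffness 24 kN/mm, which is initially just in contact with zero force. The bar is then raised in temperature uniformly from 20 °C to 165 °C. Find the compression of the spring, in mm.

δ ≈ 0.307 mm

Free thermal expansion: δ_free = αΔT L = 1.5×10⁻⁶ × 145 × 1675 = 0.3643 mm.
Let P be the compressive force at the spring. The bar shortens elastically by PL/(AE) and the spring compresses by P/k; together these equal δ_free.
So P = δ_free / [L/(AE) + 1/k] = 0.3643 / [ 1675/(1475×147×10³) + 1/(24×10³) ].
P = 0.3643 / 4.939×10⁻⁵ = 7376 N.
Spring compression = P/k = 7376/(24×10³) = 0.3073 mm.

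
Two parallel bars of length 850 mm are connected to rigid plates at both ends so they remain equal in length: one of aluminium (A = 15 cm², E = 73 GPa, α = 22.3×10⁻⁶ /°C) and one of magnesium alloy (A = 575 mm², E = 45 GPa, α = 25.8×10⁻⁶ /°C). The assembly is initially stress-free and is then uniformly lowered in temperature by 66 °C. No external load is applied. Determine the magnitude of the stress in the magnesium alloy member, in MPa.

σ ≈ 8.41 MPa (tensile)

Both members must finish at the same length. With the larger α, the magnesium alloy tends to over-contract; the plates restrain it, putting the magnesium alloy in tension and the aluminium in compression. With no external load the two internal forces are equal and opposite, magnitude P.
Equating the net (thermal + elastic) strains gives |α₁ − α₂|·ΔT = P·[1/(A₁E₁) + 1/(A₂E₂)].
|α₁ − α₂|·ΔT = 3.5×10⁻⁶ × 66 = 0.000231.
1/(A₁E₁) + 1/(A₂E₂) = 1/(1500×73×10³) + 1/(575×45×10³) = 4.778×10⁻⁸ N⁻¹.
P = 0.000231 / 4.778×10⁻⁸ = 4835 N = 4.835 kN.
σ_{magnesium alloy} = P/A₂ = 4835/575 = 8.408 MPa, tensile.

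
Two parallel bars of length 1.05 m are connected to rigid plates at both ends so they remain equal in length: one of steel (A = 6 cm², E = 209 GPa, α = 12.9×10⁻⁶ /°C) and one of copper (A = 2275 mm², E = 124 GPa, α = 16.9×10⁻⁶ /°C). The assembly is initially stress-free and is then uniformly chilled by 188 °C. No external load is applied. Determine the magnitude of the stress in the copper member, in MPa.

σ ≈ 28.7 MPa (tensile)

Both members must finish at the same length. With the larger α, the copper tends to over-contract; the plates restrain it, putting the copper in tension and the steel in compression. With no external load the two internal forces are equal and opposite, magnitude P.
Setting the final lengths equal and cancelling L: (α₁ − α₂)ΔT = P/(A₁E₁) + P/(A₂E₂).
|α₁ − α₂|·ΔT = 4×10⁻⁶ × 188 = 0.000752.
1/(A₁E₁) + 1/(A₂E₂) = 1/(600×209×10³) + 1/(2275×124×10³) = 1.152×10⁻⁸ N⁻¹.
P = 0.000752 / 1.152×10⁻⁸ = 65280 N = 65.28 kN.
σ_{copper} = P/A₂ = 65280/2275 = 28.7 MPa, tensile.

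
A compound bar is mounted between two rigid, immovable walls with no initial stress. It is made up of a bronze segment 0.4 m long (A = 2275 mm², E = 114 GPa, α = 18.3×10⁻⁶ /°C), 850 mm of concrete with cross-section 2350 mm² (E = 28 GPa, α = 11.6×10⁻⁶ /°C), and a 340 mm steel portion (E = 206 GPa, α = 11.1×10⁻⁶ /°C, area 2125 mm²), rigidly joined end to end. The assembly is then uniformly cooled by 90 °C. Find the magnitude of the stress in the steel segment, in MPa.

With the walls removed the bar would change length by δ_free = Σ αᵢΔT Lᵢ = 18.3×10⁻⁶×90×400 + 11.6×10⁻⁶×90×850 + 11.1×10⁻⁶×90×340 = 1.886 mm.
Since the ends are fixed, an axial force P builds up, equal in every segment, with P · Σ Lᵢ/(AᵢEᵢ) = δ_free.
Σ Lᵢ/(AᵢEᵢ) = 400/(2275×114×10³) + 850/(2350×28×10³) + 340/(2125×206×10³) = 1.524×10⁻⁵ mm/N.
P = 1.886 / 1.524×10⁻⁵ = 123800 N = 123.8 kN, tensile.
σ_{steel} = P / A = 123800 / 2125 = 58.24 MPa.

σ ≈ 58.2 MPa (tensile)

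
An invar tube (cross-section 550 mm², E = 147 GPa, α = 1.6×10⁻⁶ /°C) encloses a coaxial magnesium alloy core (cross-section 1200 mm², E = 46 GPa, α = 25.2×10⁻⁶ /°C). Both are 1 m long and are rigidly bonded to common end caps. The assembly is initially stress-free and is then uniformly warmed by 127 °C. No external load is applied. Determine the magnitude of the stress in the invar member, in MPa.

σ ≈ 179 MPa (tensile)

Equilibrium of a rigid end plate with no external load gives equal and opposite internal forces ±P in the two members. Since α_{magnesium alloy} > α_{invar}, heating drives the magnesium alloy into compression and the invar into tension.
Equating the net (thermal + elastic) strains gives |α₁ − α₂|·ΔT = P·[1/(A₁E₁) + 1/(A₂E₂)].
|α₁ − α₂|·ΔT = 23.6×10⁻⁶ × 127 = 0.002997.
1/(A₁E₁) + 1/(A₂E₂) = 1/(550×147×10³) + 1/(1200×46×10³) = 3.048×10⁻⁸ N⁻¹.
So P = 0.002997 / 3.048×10⁻⁸ = 98.32 kN.
σ_{invar} = P/A₁ = 98320/550 = 178.8 MPa, tensile.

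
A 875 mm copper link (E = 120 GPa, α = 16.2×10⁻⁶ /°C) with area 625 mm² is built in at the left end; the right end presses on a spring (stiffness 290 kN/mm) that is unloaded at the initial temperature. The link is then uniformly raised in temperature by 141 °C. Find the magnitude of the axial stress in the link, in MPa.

Free thermal expansion: δ_free = αΔT L = 16.2×10⁻⁶ × 141 × 875 = 1.999 mm.
Let P be the compressive force at the spring. The link shortens elastically by PL/(AE) and the spring compresses by P/k; together these equal δ_free.
So P = δ_free / [L/(AE) + 1/k] = 1.999 / [ 875/(625×120×10³) + 1/(290×10³) ].
P = 1.999 / 1.511×10⁻⁵ = 132200 N.
σ = P/A = 132200/625 = 211.6 MPa.

σ ≈ 212 MPa (compressive)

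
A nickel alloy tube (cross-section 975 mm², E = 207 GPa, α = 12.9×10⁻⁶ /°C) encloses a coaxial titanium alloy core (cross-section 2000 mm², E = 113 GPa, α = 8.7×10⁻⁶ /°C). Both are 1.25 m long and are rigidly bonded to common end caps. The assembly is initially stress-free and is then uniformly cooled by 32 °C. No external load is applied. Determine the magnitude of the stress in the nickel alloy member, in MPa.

The nickel alloy has the larger α, so on cooling it would change length more than the titanium alloy if both were free. The rigid plates force a common final length, so the nickel alloy is put into tension and the titanium alloy into compression, with equal and opposite forces P (no external load).
Compatibility of the two members (thermal + elastic change equal): (α₁ − α₂)ΔT = P·[1/(A₁E₁) + 1/(A₂E₂)].
|α₁ − α₂|·ΔT = 4.2×10⁻⁶ × 32 = 0.0001344.
1/(A₁E₁) + 1/(A₂E₂) = 1/(975×207×10³) + 1/(2000×113×10³) = 9.38×10⁻⁹ N⁻¹.
So P = 0.0001344 / 9.38×10⁻⁹ = 14.33 kN.
σ_{nickel alloy} = P/A₁ = 14330/975 = 14.7 MPa, tensile.

σ ≈ 14.7 MPa (tensile)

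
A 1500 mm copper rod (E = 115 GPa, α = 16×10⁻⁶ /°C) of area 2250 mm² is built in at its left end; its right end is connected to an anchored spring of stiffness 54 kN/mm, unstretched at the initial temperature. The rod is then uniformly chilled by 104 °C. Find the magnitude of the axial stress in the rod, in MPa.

σ ≈ 45.6 MPa (tensile)

If the spring were absent the rod would shorten by αΔT L = 16×10⁻⁶ × 104 × 1500 = 2.496 mm.
Let P be the tensile force in the spring. The rod extends elastically by PL/(AE) and the spring stretches by P/k; together these equal δ_free.
So P = δ_free / [L/(AE) + 1/k] = 2.496 / [ 1500/(2250×115×10³) + 1/(54×10³) ].
P = 2.496 / 2.432×10⁻⁵ = 102700 N.
σ = P/A = 102700/2250 = 45.62 MPa.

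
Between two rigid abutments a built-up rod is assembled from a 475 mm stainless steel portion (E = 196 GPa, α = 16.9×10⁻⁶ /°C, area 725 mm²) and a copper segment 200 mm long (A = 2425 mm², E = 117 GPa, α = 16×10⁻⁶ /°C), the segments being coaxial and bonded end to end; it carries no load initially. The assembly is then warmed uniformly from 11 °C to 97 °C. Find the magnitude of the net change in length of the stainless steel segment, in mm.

|ΔL| ≈ 0.107 mm

With the walls removed the bar would change length by δ_free = Σ αᵢΔT Lᵢ = 16.9×10⁻⁶×86×475 + 16×10⁻⁶×86×200 = 0.9656 mm.
The walls prevent any net length change, so an axial force P (same in every segment) develops. Compatibility: P · Σ Lᵢ/(AᵢEᵢ) = δ_free.
Σ Lᵢ/(AᵢEᵢ) = 475/(725×196×10³) + 200/(2425×117×10³) = 4.048×10⁻⁶ mm/N.
Hence P = δ_free / Σ(L/AE) = 0.9656/4.048×10⁻⁶ = 238.6 kN (compressive).
For the stainless steel segment, free thermal change = 16.9×10⁻⁶×86×475 = 0.6904 mm and elastic change from P = 238600×475/(725×196×10³) = 0.7974 mm; these oppose, so the net change is 0.107 mm (segment shortens).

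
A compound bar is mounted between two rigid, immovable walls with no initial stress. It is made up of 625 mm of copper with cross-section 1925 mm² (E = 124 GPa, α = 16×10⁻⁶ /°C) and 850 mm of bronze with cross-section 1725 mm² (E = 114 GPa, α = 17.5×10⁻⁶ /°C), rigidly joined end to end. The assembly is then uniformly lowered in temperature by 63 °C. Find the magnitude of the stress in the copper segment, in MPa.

If the supports were absent, the total length change would be Σ αᵢΔT Lᵢ = 16×10⁻⁶×63×625 + 17.5×10⁻⁶×63×850 = 1.567 mm.
Since the ends are fixed, an axial force P builds up, equal in every segment, with P · Σ Lᵢ/(AᵢEᵢ) = δ_free.
The series flexibility is Σ Lᵢ/(AᵢEᵢ) = 625/(1925×124×10³) + 850/(1725×114×10³) = 6.941×10⁻⁶ mm/N.
Hence P = δ_free / Σ(L/AE) = 1.567/6.941×10⁻⁶ = 225.8 kN (tensile).
σ_{copper} = P / A = 225800 / 1925 = 117.3 MPa.

σ ≈ 117 MPa (tensile)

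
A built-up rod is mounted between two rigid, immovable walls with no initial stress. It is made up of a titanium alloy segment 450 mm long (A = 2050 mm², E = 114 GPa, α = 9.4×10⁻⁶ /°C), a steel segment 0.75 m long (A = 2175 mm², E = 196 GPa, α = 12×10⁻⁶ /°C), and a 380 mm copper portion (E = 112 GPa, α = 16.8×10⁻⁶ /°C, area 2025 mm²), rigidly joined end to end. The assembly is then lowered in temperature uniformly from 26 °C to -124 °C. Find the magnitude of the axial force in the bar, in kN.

With the walls removed the bar would change length by δ_free = Σ αᵢΔT Lᵢ = 9.4×10⁻⁶×150×450 + 12×10⁻⁶×150×750 + 16.8×10⁻⁶×150×380 = 2.942 mm.
The walls prevent any net length change, so an axial force P (same in every segment) develops. Compatibility: P · Σ Lᵢ/(AᵢEᵢ) = δ_free.
Σ Lᵢ/(AᵢEᵢ) = 450/(2050×114×10³) + 750/(2175×196×10³) + 380/(2025×112×10³) = 5.36×10⁻⁶ mm/N.
P = 2.942 / 5.36×10⁻⁶ = 548900 N = 548.9 kN, tensile.

P ≈ 549 kN (tensile)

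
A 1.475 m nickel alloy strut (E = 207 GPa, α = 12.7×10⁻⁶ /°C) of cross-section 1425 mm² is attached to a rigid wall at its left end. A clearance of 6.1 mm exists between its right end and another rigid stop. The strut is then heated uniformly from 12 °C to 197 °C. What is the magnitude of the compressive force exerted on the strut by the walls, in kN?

Free thermal elongation = αΔT L = 12.7×10⁻⁶ × 185 × 1475 = 3.466 mm.
Since δ_free = 3.47 mm is less than the 6.1 mm gap, the strut never touches the wall. No axial force develops.

P ≈ 0 kN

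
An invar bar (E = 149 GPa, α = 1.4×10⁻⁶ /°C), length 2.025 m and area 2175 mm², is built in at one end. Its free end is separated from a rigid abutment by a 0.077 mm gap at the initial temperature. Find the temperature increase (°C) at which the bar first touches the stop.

Contact occurs when the free expansion equals the gap: αΔT L = 0.077 mm.
ΔT = 0.077 / (1.4×10⁻⁶ × 2025) = 27.16 °C.

ΔT ≈ 27.2 °C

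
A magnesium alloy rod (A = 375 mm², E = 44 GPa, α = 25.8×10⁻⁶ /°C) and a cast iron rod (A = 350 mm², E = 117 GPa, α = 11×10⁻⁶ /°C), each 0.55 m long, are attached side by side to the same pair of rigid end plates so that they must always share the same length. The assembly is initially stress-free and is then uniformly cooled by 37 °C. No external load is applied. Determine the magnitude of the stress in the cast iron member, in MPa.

Both members must finish at the same length. With the larger α, the magnesium alloy tends to over-contract; the plates restrain it, putting the magnesium alloy in tension and the cast iron in compression. With no external load the two internal forces are equal and opposite, magnitude P.
Compatibility of the two members (thermal + elastic change equal): (α₁ − α₂)ΔT = P·[1/(A₁E₁) + 1/(A₂E₂)].
|α₁ − α₂|·ΔT = 14.8×10⁻⁶ × 37 = 0.0005476.
1/(A₁E₁) + 1/(A₂E₂) = 1/(375×44×10³) + 1/(350×117×10³) = 8.503×10⁻⁸ N⁻¹.
P = 0.0005476 / 8.503×10⁻⁸ = 6440 N = 6.44 kN.
σ_{cast iron} = P/A₂ = 6440/350 = 18.4 MPa, compressive.

σ ≈ 18.4 MPa (compressive)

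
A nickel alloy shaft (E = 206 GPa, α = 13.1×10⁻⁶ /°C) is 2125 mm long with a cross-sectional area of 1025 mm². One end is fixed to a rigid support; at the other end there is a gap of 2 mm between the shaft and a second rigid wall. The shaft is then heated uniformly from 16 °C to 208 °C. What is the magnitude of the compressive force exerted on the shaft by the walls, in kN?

P ≈ 332 kN

If the wall were absent the shaft would grow by αΔT L = 13.1×10⁻⁶ × 192 × 2125 = 5.345 mm.
This exceeds the 2 mm gap, so the wall pushes back. The portion of expansion that must be recovered elastically is δ_free − gap = 5.345 − 2 = 3.345 mm.
That suppressed elongation corresponds to σ = E·Δ/L = 206×10³ × 3.345/2125 = 324.2 MPa.
P = σA = 324.2 × 1025 = 332.4 kN.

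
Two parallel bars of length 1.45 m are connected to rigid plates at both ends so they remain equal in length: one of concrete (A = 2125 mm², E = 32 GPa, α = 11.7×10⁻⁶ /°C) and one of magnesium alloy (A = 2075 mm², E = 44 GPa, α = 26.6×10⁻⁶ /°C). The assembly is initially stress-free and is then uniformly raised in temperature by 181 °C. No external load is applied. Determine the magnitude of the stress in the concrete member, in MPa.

The magnesium alloy has the larger α, so on heating it would change length more than the concrete if both were free. The rigid plates force a common final length, so the magnesium alloy is put into compression and the concrete into tension, with equal and opposite forces P (no external load).
Setting the final lengths equal and cancelling L: (α₁ − α₂)ΔT = P/(A₁E₁) + P/(A₂E₂).
|α₁ − α₂|·ΔT = 14.9×10⁻⁶ × 181 = 0.002697.
1/(A₁E₁) + 1/(A₂E₂) = 1/(2125×32×10³) + 1/(2075×44×10³) = 2.566×10⁻⁸ N⁻¹.
P = 0.002697 / 2.566×10⁻⁸ = 105100 N = 105.1 kN.
σ_{concrete} = P/A₁ = 105100/2125 = 49.46 MPa, tensile.

σ ≈ 49.5 MPa (tensile)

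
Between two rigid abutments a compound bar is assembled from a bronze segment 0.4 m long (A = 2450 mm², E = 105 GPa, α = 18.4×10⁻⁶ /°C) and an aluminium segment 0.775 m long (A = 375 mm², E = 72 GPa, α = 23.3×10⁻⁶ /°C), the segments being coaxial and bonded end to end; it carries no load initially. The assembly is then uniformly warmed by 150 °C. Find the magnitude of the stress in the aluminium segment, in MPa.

If the supports were absent, the total length change would be Σ αᵢΔT Lᵢ = 18.4×10⁻⁶×150×400 + 23.3×10⁻⁶×150×775 = 3.813 mm.
The rigid supports impose zero overall length change; the single axial force P common to all segments must satisfy P Σ Lᵢ/(AᵢEᵢ) = δ_free.
Σ Lᵢ/(AᵢEᵢ) = 400/(2450×105×10³) + 775/(375×72×10³) = 3.026×10⁻⁵ mm/N.
P = 3.813 / 3.026×10⁻⁵ = 126000 N = 126 kN, compressive.
σ_{aluminium} = P / A = 126000 / 375 = 336 MPa.

σ ≈ 336 MPa (compressive)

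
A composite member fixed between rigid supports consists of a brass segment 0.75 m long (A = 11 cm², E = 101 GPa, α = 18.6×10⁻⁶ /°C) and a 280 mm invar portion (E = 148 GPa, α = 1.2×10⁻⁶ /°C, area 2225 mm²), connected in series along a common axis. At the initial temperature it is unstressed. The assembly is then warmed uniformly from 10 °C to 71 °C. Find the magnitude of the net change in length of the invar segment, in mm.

|ΔL| ≈ 0.077 mm

With the walls removed the bar would change length by δ_free = Σ αᵢΔT Lᵢ = 18.6×10⁻⁶×61×750 + 1.2×10⁻⁶×61×280 = 0.8714 mm.
The walls prevent any net length change, so an axial force P (same in every segment) develops. Compatibility: P · Σ Lᵢ/(AᵢEᵢ) = δ_free.
The series flexibility is Σ Lᵢ/(AᵢEᵢ) = 750/(1100×101×10³) + 280/(2225×148×10³) = 7.601×10⁻⁶ mm/N.
P = 0.8714 / 7.601×10⁻⁶ = 114600 N = 114.6 kN, compressive.
For the invar segment, free thermal change = 1.2×10⁻⁶×61×280 = 0.0205 mm and elastic change from P = 114600×280/(2225×148×10³) = 0.09749 mm; these oppose, so the net change is 0.077 mm (segment shortens).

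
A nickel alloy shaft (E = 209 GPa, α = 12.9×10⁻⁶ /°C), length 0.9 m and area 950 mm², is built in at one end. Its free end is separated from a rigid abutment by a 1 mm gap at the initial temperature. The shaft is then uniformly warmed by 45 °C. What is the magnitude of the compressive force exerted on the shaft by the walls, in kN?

If the wall were absent the shaft would grow by αΔT L = 12.9×10⁻⁶ × 45 × 900 = 0.5224 mm.
This is smaller than the 1 mm clearance, so the shaft expands freely without reaching the stop — the stress is zero.

P ≈ 0 kN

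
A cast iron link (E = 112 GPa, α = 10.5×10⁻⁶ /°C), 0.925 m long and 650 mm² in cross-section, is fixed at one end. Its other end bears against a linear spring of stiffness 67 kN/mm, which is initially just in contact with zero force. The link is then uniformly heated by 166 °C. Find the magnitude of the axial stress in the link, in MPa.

The unrestrained thermal change is αΔT L = 10.5×10⁻⁶ × 166 × 925 = 1.612 mm.
Let P be the compressive force at the spring. The link shortens elastically by PL/(AE) and the spring compresses by P/k; together these equal δ_free.
So P = δ_free / [L/(AE) + 1/k] = 1.612 / [ 925/(650×112×10³) + 1/(67×10³) ].
P = 1.612 / 2.763×10⁻⁵ = 58350 N.
σ = P/A = 58350/650 = 89.77 MPa.

σ ≈ 89.8 MPa (compressive)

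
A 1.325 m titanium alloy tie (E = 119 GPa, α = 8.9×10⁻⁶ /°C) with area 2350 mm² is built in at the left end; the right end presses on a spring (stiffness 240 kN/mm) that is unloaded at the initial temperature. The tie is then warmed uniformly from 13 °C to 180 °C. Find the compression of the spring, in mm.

If the spring were absent the tie would lengthen by αΔT L = 8.9×10⁻⁶ × 167 × 1325 = 1.969 mm.
With a force P in the spring, the elastic change of the tie is PL/(AE) and that of the spring is P/k; compatibility requires their sum to equal δ_free.
So P = δ_free / [L/(AE) + 1/k] = 1.969 / [ 1325/(2350×119×10³) + 1/(240×10³) ].
P = 1.969 / 8.905×10⁻⁶ = 221200 N.
Spring compression = P/k = 221200/(240×10³) = 0.9215 mm.

δ ≈ 0.921 mm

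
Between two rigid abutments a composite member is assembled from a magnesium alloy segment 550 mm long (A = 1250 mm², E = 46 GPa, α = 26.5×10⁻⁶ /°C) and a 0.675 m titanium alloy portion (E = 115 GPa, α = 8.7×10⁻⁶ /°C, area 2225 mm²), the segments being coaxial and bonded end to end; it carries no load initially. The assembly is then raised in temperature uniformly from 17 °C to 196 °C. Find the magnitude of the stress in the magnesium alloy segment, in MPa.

With the walls removed the bar would change length by δ_free = Σ αᵢΔT Lᵢ = 26.5×10⁻⁶×179×550 + 8.7×10⁻⁶×179×675 = 3.66 mm.
Since the ends are fixed, an axial force P builds up, equal in every segment, with P · Σ Lᵢ/(AᵢEᵢ) = δ_free.
Σ Lᵢ/(AᵢEᵢ) = 550/(1250×46×10³) + 675/(2225×115×10³) = 1.22×10⁻⁵ mm/N.
So P = 3.66 / 1.22×10⁻⁵ = 299.9 kN, compressive.
σ_{magnesium alloy} = P / A = 299900 / 1250 = 239.9 MPa.

σ ≈ 240 MPa (compressive)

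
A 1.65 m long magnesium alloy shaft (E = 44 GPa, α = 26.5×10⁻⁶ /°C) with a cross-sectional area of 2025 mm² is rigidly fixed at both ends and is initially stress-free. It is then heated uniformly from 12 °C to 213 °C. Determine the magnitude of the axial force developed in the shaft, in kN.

P ≈ 475 kN (compressive)

With zero net strain, σ = E·αΔT = 44 GPa × 26.5×10⁻⁶ × 201 = 234.4 MPa.
Axial force P = σA = 234.4 × 2025 = 474600 N = 474.6 kN, compressive.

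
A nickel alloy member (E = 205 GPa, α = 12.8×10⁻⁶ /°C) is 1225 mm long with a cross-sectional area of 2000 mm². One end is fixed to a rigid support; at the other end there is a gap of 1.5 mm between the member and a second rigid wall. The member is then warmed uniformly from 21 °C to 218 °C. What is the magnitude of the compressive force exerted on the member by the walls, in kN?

P ≈ 532 kN

Free thermal elongation = αΔT L = 12.8×10⁻⁶ × 197 × 1225 = 3.089 mm.
The gap closes (δ_free > 1.5 mm) and the wall then resists a further 3.089 − 1.5 = 1.589 mm of expansion.
That suppressed elongation corresponds to σ = E·Δ/L = 205×10³ × 1.589/1225 = 265.9 MPa.
P = σA = 265.9 × 2000 = 531.8 kN.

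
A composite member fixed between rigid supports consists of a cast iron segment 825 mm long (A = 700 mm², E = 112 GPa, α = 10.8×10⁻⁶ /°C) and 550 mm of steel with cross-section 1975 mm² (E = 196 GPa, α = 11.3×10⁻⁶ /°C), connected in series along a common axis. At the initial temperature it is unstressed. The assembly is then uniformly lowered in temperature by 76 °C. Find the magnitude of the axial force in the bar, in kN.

P ≈ 96.2 kN (tensile)

If the supports were absent, the total length change would be Σ αᵢΔT Lᵢ = 10.8×10⁻⁶×76×825 + 11.3×10⁻⁶×76×550 = 1.149 mm.
The walls prevent any net length change, so an axial force P (same in every segment) develops. Compatibility: P · Σ Lᵢ/(AᵢEᵢ) = δ_free.
The series flexibility is Σ Lᵢ/(AᵢEᵢ) = 825/(700×112×10³) + 550/(1975×196×10³) = 1.194×10⁻⁵ mm/N.
P = 1.149 / 1.194×10⁻⁵ = 96240 N = 96.24 kN, tensile.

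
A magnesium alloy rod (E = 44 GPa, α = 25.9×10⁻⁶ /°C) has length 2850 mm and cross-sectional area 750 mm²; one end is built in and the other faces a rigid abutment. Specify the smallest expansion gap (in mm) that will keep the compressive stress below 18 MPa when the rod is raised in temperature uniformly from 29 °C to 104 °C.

g ≈ 4.37 mm

With no wall the rod would lengthen by αΔT L = 25.9×10⁻⁶ × 75 × 2850 = 5.536 mm.
At the allowable stress the elastic shortening the wall may impose is σL/E = 18 × 2850 / (44×10³) = 1.166 mm.
So the gap has to take up the difference, g_min = δ_free − σL/E = 5.536 − 1.166 = 4.37 mm.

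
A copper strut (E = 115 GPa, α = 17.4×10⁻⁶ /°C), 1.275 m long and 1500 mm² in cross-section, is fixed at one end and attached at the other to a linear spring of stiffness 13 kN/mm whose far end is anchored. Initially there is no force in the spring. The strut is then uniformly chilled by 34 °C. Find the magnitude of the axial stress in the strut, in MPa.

If the spring were absent the strut would shorten by αΔT L = 17.4×10⁻⁶ × 34 × 1275 = 0.7543 mm.
With a force P in the spring, the elastic change of the strut is PL/(AE) and that of the spring is P/k; compatibility requires their sum to equal δ_free.
P [ L/(AE) + 1/k ] = δ_free → P [ 1275/(1500×115×10³) + 1/(13×10³) ] = 0.7543.
P = 0.7543 / 8.431×10⁻⁵ = 8946 N.
σ = P/A = 8946/1500 = 5.964 MPa.

σ ≈ 5.96 MPa (tensile)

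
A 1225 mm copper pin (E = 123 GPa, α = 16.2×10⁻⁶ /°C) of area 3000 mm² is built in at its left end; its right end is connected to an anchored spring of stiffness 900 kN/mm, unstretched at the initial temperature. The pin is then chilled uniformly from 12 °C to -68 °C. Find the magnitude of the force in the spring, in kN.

Free thermal contraction: δ_free = αΔT L = 16.2×10⁻⁶ × 80 × 1225 = 1.588 mm.
Let P be the tensile force in the spring. The pin extends elastically by PL/(AE) and the spring stretches by P/k; together these equal δ_free.
So P = δ_free / [L/(AE) + 1/k] = 1.588 / [ 1225/(3000×123×10³) + 1/(900×10³) ].
P = 1.588 / 4.431×10⁻⁶ = 358300 N.

P ≈ 358 kN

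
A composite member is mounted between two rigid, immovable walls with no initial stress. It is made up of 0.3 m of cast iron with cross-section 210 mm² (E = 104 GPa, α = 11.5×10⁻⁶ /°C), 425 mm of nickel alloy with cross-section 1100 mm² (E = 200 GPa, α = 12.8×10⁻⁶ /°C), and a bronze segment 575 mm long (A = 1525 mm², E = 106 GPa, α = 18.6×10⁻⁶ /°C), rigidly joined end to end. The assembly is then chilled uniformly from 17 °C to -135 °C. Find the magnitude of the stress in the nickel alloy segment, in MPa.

σ ≈ 141 MPa (tensile)

If the supports were absent, the total length change would be Σ αᵢΔT Lᵢ = 11.5×10⁻⁶×152×300 + 12.8×10⁻⁶×152×425 + 18.6×10⁻⁶×152×575 = 2.977 mm.
The walls prevent any net length change, so an axial force P (same in every segment) develops. Compatibility: P · Σ Lᵢ/(AᵢEᵢ) = δ_free.
The series flexibility is Σ Lᵢ/(AᵢEᵢ) = 300/(210×104×10³) + 425/(1100×200×10³) + 575/(1525×106×10³) = 1.923×10⁻⁵ mm/N.
So P = 2.977 / 1.923×10⁻⁵ = 154.8 kN, tensile.
σ_{nickel alloy} = P / A = 154800 / 1100 = 140.8 MPa.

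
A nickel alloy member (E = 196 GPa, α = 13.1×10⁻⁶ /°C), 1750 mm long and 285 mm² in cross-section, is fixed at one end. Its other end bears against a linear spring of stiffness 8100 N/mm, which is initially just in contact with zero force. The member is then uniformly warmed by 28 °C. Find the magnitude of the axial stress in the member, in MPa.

σ ≈ 14.6 MPa (compressive)

Free thermal expansion: δ_free = αΔT L = 13.1×10⁻⁶ × 28 × 1750 = 0.6419 mm.
With a force P in the spring, the elastic change of the member is PL/(AE) and that of the spring is P/k; compatibility requires their sum to equal δ_free.
P [ L/(AE) + 1/k ] = δ_free → P [ 1750/(285×196×10³) + 1/(8100) ] = 0.6419.
P = 0.6419 / 0.0001548 = 4147 N.
σ = P/A = 4147/285 = 14.55 MPa.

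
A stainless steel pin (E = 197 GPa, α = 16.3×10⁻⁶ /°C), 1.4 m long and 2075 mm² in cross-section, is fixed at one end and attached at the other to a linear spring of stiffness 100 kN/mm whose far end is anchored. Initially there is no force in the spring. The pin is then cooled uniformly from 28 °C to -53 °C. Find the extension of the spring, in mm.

If the spring were absent the pin would shorten by αΔT L = 16.3×10⁻⁶ × 81 × 1400 = 1.848 mm.
With a force P in the spring, the elastic change of the pin is PL/(AE) and that of the spring is P/k; compatibility requires their sum to equal δ_free.
P [ L/(AE) + 1/k ] = δ_free → P [ 1400/(2075×197×10³) + 1/(100×10³) ] = 1.848.
P = 1.848 / 1.342×10⁻⁵ = 137700 N.
Spring extension = P/k = 137700/(100×10³) = 1.377 mm.

δ ≈ 1.38 mm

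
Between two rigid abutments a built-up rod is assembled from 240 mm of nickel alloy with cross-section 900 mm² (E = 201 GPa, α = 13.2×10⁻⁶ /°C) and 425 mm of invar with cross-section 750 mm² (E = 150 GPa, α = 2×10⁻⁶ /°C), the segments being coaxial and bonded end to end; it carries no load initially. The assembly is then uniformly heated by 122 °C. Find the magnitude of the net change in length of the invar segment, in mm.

Free thermal expansion of the whole bar: Σ αᵢΔT Lᵢ = 13.2×10⁻⁶×122×240 + 2×10⁻⁶×122×425 = 0.4902 mm.
The rigid supports impose zero overall length change; the single axial force P common to all segments must satisfy P Σ Lᵢ/(AᵢEᵢ) = δ_free.
The series flexibility is Σ Lᵢ/(AᵢEᵢ) = 240/(900×201×10³) + 425/(750×150×10³) = 5.104×10⁻⁶ mm/N.
P = 0.4902 / 5.104×10⁻⁶ = 96030 N = 96.03 kN, compressive.
For the invar segment, free thermal change = 2×10⁻⁶×122×425 = 0.1037 mm and elastic change from P = 96030×425/(750×150×10³) = 0.3628 mm; these oppose, so the net change is 0.259 mm (segment shortens).

|ΔL| ≈ 0.259 mm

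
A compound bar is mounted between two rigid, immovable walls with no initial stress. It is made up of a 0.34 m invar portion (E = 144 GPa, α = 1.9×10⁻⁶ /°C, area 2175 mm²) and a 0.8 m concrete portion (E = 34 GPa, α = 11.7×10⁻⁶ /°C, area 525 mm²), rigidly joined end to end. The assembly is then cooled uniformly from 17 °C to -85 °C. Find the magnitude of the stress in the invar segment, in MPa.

Free thermal contraction of the whole bar: Σ αᵢΔT Lᵢ = 1.9×10⁻⁶×102×340 + 11.7×10⁻⁶×102×800 = 1.021 mm.
Since the ends are fixed, an axial force P builds up, equal in every segment, with P · Σ Lᵢ/(AᵢEᵢ) = δ_free.
The series flexibility is Σ Lᵢ/(AᵢEᵢ) = 340/(2175×144×10³) + 800/(525×34×10³) = 4.59×10⁻⁵ mm/N.
So P = 1.021 / 4.59×10⁻⁵ = 22.23 kN, tensile.
σ_{invar} = P / A = 22230 / 2175 = 10.22 MPa.

σ ≈ 10.2 MPa (tensile)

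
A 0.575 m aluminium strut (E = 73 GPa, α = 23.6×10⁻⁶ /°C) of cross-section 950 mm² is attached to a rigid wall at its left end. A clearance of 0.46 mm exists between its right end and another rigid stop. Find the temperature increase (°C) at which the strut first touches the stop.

The gap closes when αΔT L = 0.46 mm, since the strut is still unstressed at that instant.
So ΔT = g/(αL) = 0.46/(23.6×10⁻⁶ × 575) = 33.9 °C.

ΔT ≈ 33.9 °C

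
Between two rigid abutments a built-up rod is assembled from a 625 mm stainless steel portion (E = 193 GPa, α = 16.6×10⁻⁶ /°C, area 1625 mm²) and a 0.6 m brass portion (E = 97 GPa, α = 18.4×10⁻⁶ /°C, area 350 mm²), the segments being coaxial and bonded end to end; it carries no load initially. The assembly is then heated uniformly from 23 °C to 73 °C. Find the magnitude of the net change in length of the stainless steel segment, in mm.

If the supports were absent, the total length change would be Σ αᵢΔT Lᵢ = 16.6×10⁻⁶×50×625 + 18.4×10⁻⁶×50×600 = 1.071 mm.
The walls prevent any net length change, so an axial force P (same in every segment) develops. Compatibility: P · Σ Lᵢ/(AᵢEᵢ) = δ_free.
The series flexibility is Σ Lᵢ/(AᵢEᵢ) = 625/(1625×193×10³) + 600/(350×97×10³) = 1.967×10⁻⁵ mm/N.
P = 1.071 / 1.967×10⁻⁵ = 54450 N = 54.45 kN, compressive.
For the stainless steel segment, free thermal change = 16.6×10⁻⁶×50×625 = 0.5188 mm and elastic change from P = 54450×625/(1625×193×10³) = 0.1085 mm; these oppose, so the net change is 0.41 mm (segment lengthens).

|ΔL| ≈ 0.41 mm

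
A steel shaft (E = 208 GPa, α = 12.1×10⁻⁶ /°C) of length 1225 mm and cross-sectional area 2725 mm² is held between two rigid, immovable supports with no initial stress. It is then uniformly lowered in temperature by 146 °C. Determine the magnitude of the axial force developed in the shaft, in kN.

P ≈ 1000 kN (tensile)

Full restraint means ε = 0, so the stress is σ = EαΔT = 208×10³ × 12.1×10⁻⁶ × 146 = 367.5 MPa.
P = AEαΔT = 2725 × 208×10³ × 12.1×10⁻⁶ × 146 = 1001 kN (tensile).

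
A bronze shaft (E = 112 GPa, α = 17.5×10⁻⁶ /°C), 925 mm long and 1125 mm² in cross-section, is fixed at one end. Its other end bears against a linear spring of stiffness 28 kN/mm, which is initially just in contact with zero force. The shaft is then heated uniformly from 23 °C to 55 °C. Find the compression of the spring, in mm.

δ ≈ 0.43 mm

Free thermal expansion: δ_free = αΔT L = 17.5×10⁻⁶ × 32 × 925 = 0.518 mm.
Let P be the compressive force at the spring. The shaft shortens elastically by PL/(AE) and the spring compresses by P/k; together these equal δ_free.
P [ L/(AE) + 1/k ] = δ_free → P [ 925/(1125×112×10³) + 1/(28×10³) ] = 0.518.
P = 0.518 / 4.306×10⁻⁵ = 12030 N.
Spring compression = P/k = 12030/(28×10³) = 0.4297 mm.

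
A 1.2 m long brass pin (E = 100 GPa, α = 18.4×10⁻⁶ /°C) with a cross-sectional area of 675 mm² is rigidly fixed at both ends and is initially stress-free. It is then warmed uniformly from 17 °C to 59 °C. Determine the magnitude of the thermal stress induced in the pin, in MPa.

σ ≈ 77.3 MPa (compressive)

Because both ends are immovable the net strain is zero, and the suppressed thermal strain is αΔT = 18.4×10⁻⁶ × 42 = 772.8×10⁻⁶.
σ = EαΔT = 100×10³ × 18.4×10⁻⁶ × 42 = 77.28 MPa (compressive; the pin is trying to expand).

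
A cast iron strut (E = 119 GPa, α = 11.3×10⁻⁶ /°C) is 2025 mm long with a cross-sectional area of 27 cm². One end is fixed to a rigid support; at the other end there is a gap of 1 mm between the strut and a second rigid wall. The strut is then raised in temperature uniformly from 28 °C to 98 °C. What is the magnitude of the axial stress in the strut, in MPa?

If the wall were absent the strut would grow by αΔT L = 11.3×10⁻⁶ × 70 × 2025 = 1.602 mm.
The gap closes (δ_free > 1 mm) and the wall then resists a further 1.602 − 1 = 0.6018 mm of expansion.
Compatibility: PL/(AE) = 0.6018 mm, so σ = P/A = E × (0.6018/2025) = 35.36 MPa.

σ ≈ 35.4 MPa (compressive)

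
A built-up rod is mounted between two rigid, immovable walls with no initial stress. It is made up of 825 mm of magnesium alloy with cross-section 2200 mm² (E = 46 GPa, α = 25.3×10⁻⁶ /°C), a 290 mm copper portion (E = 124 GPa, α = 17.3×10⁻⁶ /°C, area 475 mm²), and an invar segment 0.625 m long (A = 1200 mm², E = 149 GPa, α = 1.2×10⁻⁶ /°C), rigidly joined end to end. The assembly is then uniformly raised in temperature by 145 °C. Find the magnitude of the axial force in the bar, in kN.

With the walls removed the bar would change length by δ_free = Σ αᵢΔT Lᵢ = 25.3×10⁻⁶×145×825 + 17.3×10⁻⁶×145×290 + 1.2×10⁻⁶×145×625 = 3.863 mm.
Since the ends are fixed, an axial force P builds up, equal in every segment, with P · Σ Lᵢ/(AᵢEᵢ) = δ_free.
Σ Lᵢ/(AᵢEᵢ) = 825/(2200×46×10³) + 290/(475×124×10³) + 625/(1200×149×10³) = 1.657×10⁻⁵ mm/N.
P = 3.863 / 1.657×10⁻⁵ = 233100 N = 233.1 kN, compressive.

P ≈ 233 kN (compressive)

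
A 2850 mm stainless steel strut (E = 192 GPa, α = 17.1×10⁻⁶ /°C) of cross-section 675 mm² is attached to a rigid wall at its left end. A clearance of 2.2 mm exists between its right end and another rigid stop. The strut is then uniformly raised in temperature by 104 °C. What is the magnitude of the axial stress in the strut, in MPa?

σ ≈ 193 MPa (compressive)

Unrestrained expansion: δ_free = αΔT L = 17.1×10⁻⁶ × 104 × 2850 = 5.068 mm.
This exceeds the 2.2 mm gap, so the wall pushes back. The portion of expansion that must be recovered elastically is δ_free − gap = 5.068 − 2.2 = 2.868 mm.
That suppressed elongation corresponds to σ = E·Δ/L = 192×10³ × 2.868/2850 = 193.2 MPa.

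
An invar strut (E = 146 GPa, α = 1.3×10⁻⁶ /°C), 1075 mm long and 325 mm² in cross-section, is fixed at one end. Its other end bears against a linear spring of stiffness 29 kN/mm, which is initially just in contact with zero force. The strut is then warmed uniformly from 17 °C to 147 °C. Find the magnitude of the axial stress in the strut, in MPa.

If the spring were absent the strut would lengthen by αΔT L = 1.3×10⁻⁶ × 130 × 1075 = 0.1817 mm.
Let P be the compressive force at the spring. The strut shortens elastically by PL/(AE) and the spring compresses by P/k; together these equal δ_free.
So P = δ_free / [L/(AE) + 1/k] = 0.1817 / [ 1075/(325×146×10³) + 1/(29×10³) ].
P = 0.1817 / 5.714×10⁻⁵ = 3180 N.
σ = P/A = 3180/325 = 9.783 MPa.

σ ≈ 9.78 MPa (compressive)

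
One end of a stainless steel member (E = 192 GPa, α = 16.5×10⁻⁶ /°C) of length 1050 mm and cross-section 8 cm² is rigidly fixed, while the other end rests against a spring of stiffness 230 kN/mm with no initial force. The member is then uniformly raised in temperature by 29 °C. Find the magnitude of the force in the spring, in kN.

P ≈ 44.9 kN

If the spring were absent the member would lengthen by αΔT L = 16.5×10⁻⁶ × 29 × 1050 = 0.5024 mm.
Let P be the compressive force at the spring. The member shortens elastically by PL/(AE) and the spring compresses by P/k; together these equal δ_free.
So P = δ_free / [L/(AE) + 1/k] = 0.5024 / [ 1050/(800×192×10³) + 1/(230×10³) ].
P = 0.5024 / 1.118×10⁻⁵ = 44920 N.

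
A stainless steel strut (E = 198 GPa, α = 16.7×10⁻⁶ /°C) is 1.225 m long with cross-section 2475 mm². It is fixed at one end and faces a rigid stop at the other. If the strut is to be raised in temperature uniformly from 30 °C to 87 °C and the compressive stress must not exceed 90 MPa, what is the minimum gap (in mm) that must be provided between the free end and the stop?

g ≈ 0.609 mm

With no wall the strut would lengthen by αΔT L = 16.7×10⁻⁶ × 57 × 1225 = 1.166 mm.
A stress of 90 MPa corresponds to the wall pushing the strut back by σL/E = 90×1225/(198×10³) = 0.5568 mm.
So the gap has to take up the difference, g_min = δ_free − σL/E = 1.166 − 0.5568 = 0.6093 mm.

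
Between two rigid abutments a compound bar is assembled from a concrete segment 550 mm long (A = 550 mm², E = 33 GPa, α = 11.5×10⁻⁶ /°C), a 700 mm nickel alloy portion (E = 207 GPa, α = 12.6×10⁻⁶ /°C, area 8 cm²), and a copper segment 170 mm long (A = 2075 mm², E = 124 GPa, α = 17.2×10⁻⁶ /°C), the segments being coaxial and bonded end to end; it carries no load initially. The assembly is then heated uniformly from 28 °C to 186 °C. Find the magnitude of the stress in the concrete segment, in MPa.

σ ≈ 148 MPa (compressive)

With the walls removed the bar would change length by δ_free = Σ αᵢΔT Lᵢ = 11.5×10⁻⁶×158×550 + 12.6×10⁻⁶×158×700 + 17.2×10⁻⁶×158×170 = 2.855 mm.
Since the ends are fixed, an axial force P builds up, equal in every segment, with P · Σ Lᵢ/(AᵢEᵢ) = δ_free.
Σ Lᵢ/(AᵢEᵢ) = 550/(550×33×10³) + 700/(800×207×10³) + 170/(2075×124×10³) = 3.519×10⁻⁵ mm/N.
So P = 2.855 / 3.519×10⁻⁵ = 81.13 kN, compressive.
σ_{concrete} = P / A = 81130 / 550 = 147.5 MPa.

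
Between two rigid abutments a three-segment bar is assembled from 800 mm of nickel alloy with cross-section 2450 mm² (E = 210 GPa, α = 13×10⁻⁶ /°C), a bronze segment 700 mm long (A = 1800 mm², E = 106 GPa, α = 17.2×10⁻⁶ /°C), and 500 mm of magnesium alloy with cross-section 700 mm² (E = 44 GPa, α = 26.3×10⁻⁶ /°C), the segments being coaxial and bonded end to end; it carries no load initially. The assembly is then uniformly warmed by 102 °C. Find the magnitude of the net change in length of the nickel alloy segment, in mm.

Free thermal expansion of the whole bar: Σ αᵢΔT Lᵢ = 13×10⁻⁶×102×800 + 17.2×10⁻⁶×102×700 + 26.3×10⁻⁶×102×500 = 3.63 mm.
The walls prevent any net length change, so an axial force P (same in every segment) develops. Compatibility: P · Σ Lᵢ/(AᵢEᵢ) = δ_free.
Σ Lᵢ/(AᵢEᵢ) = 800/(2450×210×10³) + 700/(1800×106×10³) + 500/(700×44×10³) = 2.146×10⁻⁵ mm/N.
So P = 3.63 / 2.146×10⁻⁵ = 169.2 kN, compressive.
For the nickel alloy segment, free thermal change = 13×10⁻⁶×102×800 = 1.061 mm and elastic change from P = 169200×800/(2450×210×10³) = 0.2631 mm; these oppose, so the net change is 0.798 mm (segment lengthens).

|ΔL| ≈ 0.798 mm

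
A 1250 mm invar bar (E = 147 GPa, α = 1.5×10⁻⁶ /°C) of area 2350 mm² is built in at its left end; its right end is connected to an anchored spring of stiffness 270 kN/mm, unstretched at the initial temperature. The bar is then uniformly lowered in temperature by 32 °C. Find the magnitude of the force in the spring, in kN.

P ≈ 8.19 kN

Free thermal contraction: δ_free = αΔT L = 1.5×10⁻⁶ × 32 × 1250 = 0.06 mm.
With a force P in the spring, the elastic change of the bar is PL/(AE) and that of the spring is P/k; compatibility requires their sum to equal δ_free.
So P = δ_free / [L/(AE) + 1/k] = 0.06 / [ 1250/(2350×147×10³) + 1/(270×10³) ].
P = 0.06 / 7.322×10⁻⁶ = 8194 N.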